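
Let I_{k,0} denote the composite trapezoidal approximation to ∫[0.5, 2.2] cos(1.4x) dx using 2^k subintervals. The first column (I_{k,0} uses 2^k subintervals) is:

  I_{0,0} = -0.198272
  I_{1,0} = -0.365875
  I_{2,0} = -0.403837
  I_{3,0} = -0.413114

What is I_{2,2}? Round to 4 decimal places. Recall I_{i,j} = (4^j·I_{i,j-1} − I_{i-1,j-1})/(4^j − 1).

I_{1,1} = (4·(-0.365875) − (-0.198272)) / 3 = -0.421743
I_{2,1} = (4·(-0.403837) − (-0.365875)) / 3 = -0.416491
I_{2,2} = -0.416491 + (-0.416491 − (-0.421743))/15 = -0.416141

-0.4161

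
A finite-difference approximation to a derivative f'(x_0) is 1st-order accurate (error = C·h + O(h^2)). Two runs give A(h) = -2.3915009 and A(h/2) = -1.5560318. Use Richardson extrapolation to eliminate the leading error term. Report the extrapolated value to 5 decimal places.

-0.72056

Extrapolated value = (2·A(h/2) − A(h)) / (2 − 1)
= (2·(-1.5560318) − (-2.3915009)) / 1
= -0.7205627 / 1 = -0.7205627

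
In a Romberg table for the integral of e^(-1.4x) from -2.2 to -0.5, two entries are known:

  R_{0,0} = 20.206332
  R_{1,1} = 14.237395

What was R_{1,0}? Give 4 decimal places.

From R_{1,1} = (4·R_{1,0} − R_{0,0})/3, solve for R_{1,0}:
4·R_{1,0} = 3·14.237395 + 20.206332 = 62.918517
R_{1,0} = 15.729629

15.7296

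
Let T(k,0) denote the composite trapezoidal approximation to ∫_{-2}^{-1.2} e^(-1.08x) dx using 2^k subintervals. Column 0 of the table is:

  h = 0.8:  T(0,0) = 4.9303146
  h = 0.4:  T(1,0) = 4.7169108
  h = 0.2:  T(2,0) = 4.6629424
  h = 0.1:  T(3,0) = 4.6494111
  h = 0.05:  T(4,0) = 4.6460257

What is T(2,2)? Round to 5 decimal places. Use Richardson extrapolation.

4.64490

Richardson extrapolation on the trapezoidal column (denominator 4−1=3):
T(1,1) = (4·4.7169108 − 4.9303146) / 3 = 4.6457762
T(2,1) = (4·4.6629424 − 4.7169108) / 3 = 4.6449529
T(2,2) = 4.6449529 + (4.6449529 − 4.6457762)/15 = 4.6448980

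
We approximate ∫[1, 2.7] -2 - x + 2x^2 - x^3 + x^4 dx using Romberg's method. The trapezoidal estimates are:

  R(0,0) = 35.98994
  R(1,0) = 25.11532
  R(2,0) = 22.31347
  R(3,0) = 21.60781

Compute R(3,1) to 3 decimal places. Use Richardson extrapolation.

Richardson extrapolation on the trapezoidal column (denominator 4−1=3):
R(3,1) = 21.60781 + (21.60781 − 22.31347)/3 = 21.37259

21.373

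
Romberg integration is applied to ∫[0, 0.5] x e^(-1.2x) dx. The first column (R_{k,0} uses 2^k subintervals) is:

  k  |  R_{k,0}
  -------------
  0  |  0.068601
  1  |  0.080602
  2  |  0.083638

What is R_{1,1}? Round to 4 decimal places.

0.0846

Richardson extrapolation on the trapezoidal column (denominator 4−1=3):
R_{1,1} = (4·0.080602 − 0.068601) / 3 = 0.084602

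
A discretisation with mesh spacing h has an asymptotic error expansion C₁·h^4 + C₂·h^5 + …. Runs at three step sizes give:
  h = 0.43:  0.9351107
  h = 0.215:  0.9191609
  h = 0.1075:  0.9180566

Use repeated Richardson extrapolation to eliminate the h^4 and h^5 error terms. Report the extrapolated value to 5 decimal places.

0.91798

First eliminate the h^4 term (factor 2^4 = 16):
  B₁ = (16·0.9191609 − 0.9351107)/15 = 0.9180976
  B₂ = (16·0.9180566 − 0.9191609)/15 = 0.9179830
Then eliminate the h^5 term (factor 2^5 = 32):
  (32·0.9179830 − 0.9180976)/31 = 0.9179793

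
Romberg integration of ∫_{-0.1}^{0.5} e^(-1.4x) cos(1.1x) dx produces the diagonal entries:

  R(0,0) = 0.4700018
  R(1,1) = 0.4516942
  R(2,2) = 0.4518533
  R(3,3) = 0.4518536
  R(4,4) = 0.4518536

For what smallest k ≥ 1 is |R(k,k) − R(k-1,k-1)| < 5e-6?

k = 3

|R(1,1) − R(0,0)| = 0.0183076 ≥ 5e-6
|R(2,2) − R(1,1)| = 0.0001591 ≥ 5e-6
|R(3,3) − R(2,2)| = 0.0000003 < 5e-6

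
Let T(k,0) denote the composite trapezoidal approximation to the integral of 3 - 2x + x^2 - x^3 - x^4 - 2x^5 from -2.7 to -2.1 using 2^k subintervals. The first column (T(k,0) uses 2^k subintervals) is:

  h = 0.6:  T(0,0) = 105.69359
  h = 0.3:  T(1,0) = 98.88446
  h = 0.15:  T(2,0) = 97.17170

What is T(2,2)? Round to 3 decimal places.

96.600

T(1,1) = 98.88446 + (98.88446 − 105.69359)/3 = 96.61475
T(2,1) = (4·97.17170 − 98.88446) / 3 = 96.60078
T(2,2) = (16·96.60078 − 96.61475) / 15 = 96.59985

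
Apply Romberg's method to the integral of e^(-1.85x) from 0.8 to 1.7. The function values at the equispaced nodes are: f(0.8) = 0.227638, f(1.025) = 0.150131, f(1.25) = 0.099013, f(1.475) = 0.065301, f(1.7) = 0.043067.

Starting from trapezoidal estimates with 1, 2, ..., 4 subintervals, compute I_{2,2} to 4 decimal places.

I_{0,0} (trapezoid, 1 panel, h=0.9000): 0.121817
I_{1,0} (trapezoid, 2 panels, h=0.4500): 0.105464
I_{2,0} (trapezoid, 4 panels, h=0.2250): 0.101204
I_{1,1} = 0.105464 + (0.105464 − 0.121817)/3 = 0.100013
I_{2,1} = 0.101204 + (0.101204 − 0.105464)/3 = 0.099784
I_{2,2} = 0.099784 + (0.099784 − 0.100013)/15 = 0.099769

0.0998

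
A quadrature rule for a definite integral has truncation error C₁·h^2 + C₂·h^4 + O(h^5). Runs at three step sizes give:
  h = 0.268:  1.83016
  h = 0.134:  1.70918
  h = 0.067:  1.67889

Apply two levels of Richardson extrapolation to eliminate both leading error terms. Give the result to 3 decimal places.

First eliminate the h^2 term (factor 2^2 = 4):
  B₁ = (4·1.70918 − 1.83016)/3 = 1.66885
  B₂ = (4·1.67889 − 1.70918)/3 = 1.66879
Then eliminate the h^4 term (factor 2^4 = 16):
  (16·1.66879 − 1.66885)/15 = 1.66879

1.669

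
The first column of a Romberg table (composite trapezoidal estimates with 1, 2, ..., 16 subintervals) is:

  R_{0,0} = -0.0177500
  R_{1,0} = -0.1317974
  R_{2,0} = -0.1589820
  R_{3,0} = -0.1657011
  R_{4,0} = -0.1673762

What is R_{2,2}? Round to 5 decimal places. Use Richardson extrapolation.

R_{1,1} = (4·(-0.1317974) − (-0.0177500)) / 3 = -0.1698132
R_{2,1} = -0.1589820 + (-0.1589820 − (-0.1317974))/3 = -0.1680435
R_{2,2} = -0.1680435 + (-0.1680435 − (-0.1698132))/15 = -0.1679255

-0.16793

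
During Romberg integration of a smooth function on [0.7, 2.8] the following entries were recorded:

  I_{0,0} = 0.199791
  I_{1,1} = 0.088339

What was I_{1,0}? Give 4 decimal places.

From I_{1,1} = (4·I_{1,0} − I_{0,0})/3, solve for I_{1,0}:
4·I_{1,0} = 3·0.088339 + 0.199791 = 0.464808
I_{1,0} = 0.116202

0.1162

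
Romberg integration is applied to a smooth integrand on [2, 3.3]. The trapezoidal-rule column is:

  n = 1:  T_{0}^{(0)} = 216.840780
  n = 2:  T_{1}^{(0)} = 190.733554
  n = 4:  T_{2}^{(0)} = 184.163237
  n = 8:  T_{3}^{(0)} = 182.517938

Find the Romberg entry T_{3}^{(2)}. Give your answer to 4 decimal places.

181.9693

Richardson extrapolation on the trapezoidal column (denominator 4−1=3):
T_{2}^{(1)} = (4·184.163237 − 190.733554) / 3 = 181.973131
T_{3}^{(1)} = 182.517938 + (182.517938 − 184.163237)/3 = 181.969505
T_{3}^{(2)} = 181.969505 + (181.969505 − 181.973131)/15 = 181.969263
(Column j=1 coincides with Simpson's rule on the same nodes.)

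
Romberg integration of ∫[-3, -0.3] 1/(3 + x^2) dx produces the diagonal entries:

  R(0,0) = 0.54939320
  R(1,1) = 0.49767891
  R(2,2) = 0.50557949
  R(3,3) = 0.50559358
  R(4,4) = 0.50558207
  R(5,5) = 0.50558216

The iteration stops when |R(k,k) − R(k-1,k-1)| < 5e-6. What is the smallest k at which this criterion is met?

|R(1,1) − R(0,0)| = 0.05171429 ≥ 5e-6
|R(2,2) − R(1,1)| = 0.00790058 ≥ 5e-6
|R(3,3) − R(2,2)| = 0.00001409 ≥ 5e-6
|R(4,4) − R(3,3)| = 0.00001151 ≥ 5e-6
|R(5,5) − R(4,4)| = 0.00000009 < 5e-6

k = 5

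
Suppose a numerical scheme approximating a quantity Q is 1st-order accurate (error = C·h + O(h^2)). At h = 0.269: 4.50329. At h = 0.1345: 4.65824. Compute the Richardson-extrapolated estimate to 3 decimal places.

4.813

The leading error scales as h; refining by a factor of 2 reduces it by 2^1 = 2.
Extrapolated value = (2·A(h/2) − A(h)) / (2 − 1)
= (2·4.65824 − 4.50329) / 1
= 4.81319 / 1 = 4.81319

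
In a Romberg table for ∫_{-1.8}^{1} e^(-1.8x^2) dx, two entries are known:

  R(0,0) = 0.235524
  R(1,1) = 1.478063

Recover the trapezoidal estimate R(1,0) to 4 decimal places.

1.1674

From R(1,1) = (4·R(1,0) − R(0,0))/3, solve for R(1,0):
4·R(1,0) = 3·1.478063 + 0.235524 = 4.669713
R(1,0) = 1.167428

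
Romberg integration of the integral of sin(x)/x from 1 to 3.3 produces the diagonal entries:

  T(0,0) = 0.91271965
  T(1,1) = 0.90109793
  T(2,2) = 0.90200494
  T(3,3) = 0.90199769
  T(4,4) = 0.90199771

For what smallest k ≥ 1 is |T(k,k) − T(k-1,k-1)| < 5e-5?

k = 3

|T(1,1) − T(0,0)| = 0.01162172 ≥ 5e-5
|T(2,2) − T(1,1)| = 0.00090701 ≥ 5e-5
|T(3,3) − T(2,2)| = 0.00000725 < 5e-5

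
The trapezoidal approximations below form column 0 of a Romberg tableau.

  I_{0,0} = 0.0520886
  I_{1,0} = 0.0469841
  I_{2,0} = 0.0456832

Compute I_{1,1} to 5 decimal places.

Richardson extrapolation on the trapezoidal column (denominator 4−1=3):
I_{1,1} = (4·0.0469841 − 0.0520886) / 3 = 0.0452826

0.04528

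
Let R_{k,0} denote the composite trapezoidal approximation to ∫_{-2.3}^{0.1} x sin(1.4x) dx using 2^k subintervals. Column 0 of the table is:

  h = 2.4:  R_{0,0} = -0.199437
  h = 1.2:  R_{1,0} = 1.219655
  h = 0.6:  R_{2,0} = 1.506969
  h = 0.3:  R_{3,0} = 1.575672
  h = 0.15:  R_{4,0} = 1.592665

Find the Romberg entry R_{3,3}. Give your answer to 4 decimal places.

1.5983

R_{1,1} = 1.219655 + (1.219655 − (-0.199437))/3 = 1.692686
R_{2,1} = 1.506969 + (1.506969 − 1.219655)/3 = 1.602740
R_{3,1} = (4·1.575672 − 1.506969) / 3 = 1.598573
R_{2,2} = 1.602740 + (1.602740 − 1.692686)/15 = 1.596744
R_{3,2} = 1.598573 + (1.598573 − 1.602740)/15 = 1.598295
R_{3,3} = (64·1.598295 − 1.596744) / 63 = 1.598320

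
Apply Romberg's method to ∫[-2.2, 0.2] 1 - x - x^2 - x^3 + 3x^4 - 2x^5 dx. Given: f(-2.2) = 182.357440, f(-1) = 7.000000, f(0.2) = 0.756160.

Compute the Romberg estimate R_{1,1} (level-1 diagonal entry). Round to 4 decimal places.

84.4454

R_{0,0} (trapezoid, 1 panel, h=2.4000): 219.736320
R_{1,0} (trapezoid, 2 panels, h=1.2000): 118.268160
R_{1,1} = 118.268160 + (118.268160 − 219.736320)/3 = 84.445440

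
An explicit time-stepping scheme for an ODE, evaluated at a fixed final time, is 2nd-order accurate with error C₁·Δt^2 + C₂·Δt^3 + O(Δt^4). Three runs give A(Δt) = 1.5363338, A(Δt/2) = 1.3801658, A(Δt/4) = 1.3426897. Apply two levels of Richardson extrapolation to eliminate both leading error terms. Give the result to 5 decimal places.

1.33050

First eliminate the Δt^2 term (factor 2^2 = 4):
  B₁ = (4·1.3801658 − 1.5363338)/3 = 1.3281098
  B₂ = (4·1.3426897 − 1.3801658)/3 = 1.3301977
Then eliminate the Δt^3 term (factor 2^3 = 8):
  (8·1.3301977 − 1.3281098)/7 = 1.3304960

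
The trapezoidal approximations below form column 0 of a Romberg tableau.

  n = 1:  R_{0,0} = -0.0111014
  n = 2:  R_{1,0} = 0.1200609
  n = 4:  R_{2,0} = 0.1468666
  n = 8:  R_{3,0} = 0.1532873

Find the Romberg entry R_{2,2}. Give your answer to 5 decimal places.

0.15527

Richardson extrapolation on the trapezoidal column (denominator 4−1=3):
R_{1,1} = 0.1200609 + (0.1200609 − (-0.0111014))/3 = 0.1637817
R_{2,1} = (4·0.1468666 − 0.1200609) / 3 = 0.1558018
R_{2,2} = (16·0.1558018 − 0.1637817) / 15 = 0.1552698
(Column j=1 coincides with Simpson's rule on the same nodes.)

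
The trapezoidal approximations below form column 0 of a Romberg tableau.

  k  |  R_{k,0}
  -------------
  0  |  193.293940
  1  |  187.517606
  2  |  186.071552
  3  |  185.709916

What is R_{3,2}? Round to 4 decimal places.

Richardson extrapolation on the trapezoidal column (denominator 4−1=3):
R_{2,1} = (4·186.071552 − 187.517606) / 3 = 185.589534
R_{3,1} = 185.709916 + (185.709916 − 186.071552)/3 = 185.589371
R_{3,2} = (16·185.589371 − 185.589534) / 15 = 185.589360

185.5894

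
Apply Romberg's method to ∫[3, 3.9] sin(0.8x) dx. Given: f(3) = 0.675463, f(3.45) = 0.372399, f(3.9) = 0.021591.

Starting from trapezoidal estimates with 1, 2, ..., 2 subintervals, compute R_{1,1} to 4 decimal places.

R_{0,0} (trapezoid, 1 panel, h=0.9000): 0.313674
R_{1,0} (trapezoid, 2 panels, h=0.4500): 0.324417
R_{1,1} = 0.324417 + (0.324417 − 0.313674)/3 = 0.327998

0.3280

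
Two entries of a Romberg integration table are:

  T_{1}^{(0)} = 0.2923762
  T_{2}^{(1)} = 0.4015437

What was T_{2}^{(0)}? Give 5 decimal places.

From T_{2}^{(1)} = (4·T_{2}^{(0)} − T_{1}^{(0)})/3, solve for T_{2}^{(0)}:
4·T_{2}^{(0)} = 3·0.4015437 + 0.2923762 = 1.4970073
T_{2}^{(0)} = 0.3742518

0.37425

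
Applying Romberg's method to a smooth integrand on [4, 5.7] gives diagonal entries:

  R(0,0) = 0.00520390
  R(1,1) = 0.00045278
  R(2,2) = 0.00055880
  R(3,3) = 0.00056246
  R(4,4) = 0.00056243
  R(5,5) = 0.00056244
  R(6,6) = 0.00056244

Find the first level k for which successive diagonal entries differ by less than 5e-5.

|R(1,1) − R(0,0)| = 0.00475112 ≥ 5e-5
|R(2,2) − R(1,1)| = 0.00010602 ≥ 5e-5
|R(3,3) − R(2,2)| = 0.00000366 < 5e-5

k = 3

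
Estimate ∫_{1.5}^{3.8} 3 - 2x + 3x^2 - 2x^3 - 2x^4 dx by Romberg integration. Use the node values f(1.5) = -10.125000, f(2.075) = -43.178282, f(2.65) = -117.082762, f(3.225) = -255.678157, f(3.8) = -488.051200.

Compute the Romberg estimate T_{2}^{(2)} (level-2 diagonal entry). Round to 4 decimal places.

T_{0}^{(0)} (trapezoid, 1 panel, h=2.3000): -572.902630
T_{1}^{(0)} (trapezoid, 2 panels, h=1.1500): -421.096491
T_{2}^{(0)} (trapezoid, 4 panels, h=0.5750): -382.390698
T_{1}^{(1)} = -421.096491 + (-421.096491 − (-572.902630))/3 = -370.494445
T_{2}^{(1)} = -382.390698 + (-382.390698 − (-421.096491))/3 = -369.488767
T_{2}^{(2)} = -369.488767 + (-369.488767 − (-370.494445))/15 = -369.421722

-369.4217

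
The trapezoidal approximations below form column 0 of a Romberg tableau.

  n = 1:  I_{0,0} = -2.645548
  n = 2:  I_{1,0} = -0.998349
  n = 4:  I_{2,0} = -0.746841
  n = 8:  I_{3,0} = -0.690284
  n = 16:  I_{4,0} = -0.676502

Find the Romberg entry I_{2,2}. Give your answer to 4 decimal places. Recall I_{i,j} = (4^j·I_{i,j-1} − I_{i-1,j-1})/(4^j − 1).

-0.6773

Richardson extrapolation on the trapezoidal column (denominator 4−1=3):
I_{1,1} = (4·(-0.998349) − (-2.645548)) / 3 = -0.449283
I_{2,1} = -0.746841 + (-0.746841 − (-0.998349))/3 = -0.663005
I_{2,2} = (16·(-0.663005) − (-0.449283)) / 15 = -0.677253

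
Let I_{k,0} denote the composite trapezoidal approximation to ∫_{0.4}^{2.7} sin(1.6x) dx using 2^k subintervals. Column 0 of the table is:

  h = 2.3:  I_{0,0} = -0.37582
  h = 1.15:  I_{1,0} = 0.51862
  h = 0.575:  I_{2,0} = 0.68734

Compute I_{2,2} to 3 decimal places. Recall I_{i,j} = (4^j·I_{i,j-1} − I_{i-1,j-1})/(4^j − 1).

Richardson extrapolation on the trapezoidal column (denominator 4−1=3):
I_{1,1} = 0.51862 + (0.51862 − (-0.37582))/3 = 0.81677
I_{2,1} = (4·0.68734 − 0.51862) / 3 = 0.74358
I_{2,2} = 0.74358 + (0.74358 − 0.81677)/15 = 0.73870

0.739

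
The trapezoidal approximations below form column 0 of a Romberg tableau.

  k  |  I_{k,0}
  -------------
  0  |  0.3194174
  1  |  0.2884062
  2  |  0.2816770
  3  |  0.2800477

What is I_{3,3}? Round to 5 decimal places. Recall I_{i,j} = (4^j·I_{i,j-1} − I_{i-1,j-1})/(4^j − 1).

0.27951

Richardson extrapolation on the trapezoidal column (denominator 4−1=3):
I_{1,1} = (4·0.2884062 − 0.3194174) / 3 = 0.2780691
I_{2,1} = (4·0.2816770 − 0.2884062) / 3 = 0.2794339
I_{3,1} = 0.2800477 + (0.2800477 − 0.2816770)/3 = 0.2795046
I_{2,2} = 0.2794339 + (0.2794339 − 0.2780691)/15 = 0.2795249
I_{3,2} = 0.2795046 + (0.2795046 − 0.2794339)/15 = 0.2795093
I_{3,3} = 0.2795093 + (0.2795093 − 0.2795249)/63 = 0.2795091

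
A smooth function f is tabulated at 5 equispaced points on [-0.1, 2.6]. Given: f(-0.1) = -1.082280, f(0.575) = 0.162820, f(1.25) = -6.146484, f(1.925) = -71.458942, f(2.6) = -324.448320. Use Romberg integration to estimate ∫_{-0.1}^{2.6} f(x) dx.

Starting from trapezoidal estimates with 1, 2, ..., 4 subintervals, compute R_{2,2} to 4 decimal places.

-139.0184

R_{0,0} (trapezoid, 1 panel, h=2.7000): -439.466310
R_{1,0} (trapezoid, 2 panels, h=1.3500): -228.030908
R_{2,0} (trapezoid, 4 panels, h=0.6750): -162.140337
R_{1,1} = -228.030908 + (-228.030908 − (-439.466310))/3 = -157.552441
R_{2,1} = -162.140337 + (-162.140337 − (-228.030908))/3 = -140.176813
R_{2,2} = -140.176813 + (-140.176813 − (-157.552441))/15 = -139.018438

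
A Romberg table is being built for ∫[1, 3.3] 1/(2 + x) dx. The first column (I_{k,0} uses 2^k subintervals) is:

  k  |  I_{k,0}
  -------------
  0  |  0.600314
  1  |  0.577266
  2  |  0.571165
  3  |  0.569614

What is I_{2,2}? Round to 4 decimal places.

0.5691

I_{1,1} = 0.577266 + (0.577266 − 0.600314)/3 = 0.569583
I_{2,1} = (4·0.571165 − 0.577266) / 3 = 0.569131
I_{2,2} = 0.569131 + (0.569131 − 0.569583)/15 = 0.569101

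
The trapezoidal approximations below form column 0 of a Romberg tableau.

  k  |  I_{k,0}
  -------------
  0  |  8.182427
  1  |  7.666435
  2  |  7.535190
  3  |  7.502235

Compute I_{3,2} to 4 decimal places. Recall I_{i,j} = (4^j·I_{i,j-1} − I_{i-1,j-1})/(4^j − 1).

7.4912

I_{2,1} = (4·7.535190 − 7.666435) / 3 = 7.491442
I_{3,1} = (4·7.502235 − 7.535190) / 3 = 7.491250
I_{3,2} = (16·7.491250 − 7.491442) / 15 = 7.491237
(Column j=1 coincides with Simpson's rule on the same nodes.)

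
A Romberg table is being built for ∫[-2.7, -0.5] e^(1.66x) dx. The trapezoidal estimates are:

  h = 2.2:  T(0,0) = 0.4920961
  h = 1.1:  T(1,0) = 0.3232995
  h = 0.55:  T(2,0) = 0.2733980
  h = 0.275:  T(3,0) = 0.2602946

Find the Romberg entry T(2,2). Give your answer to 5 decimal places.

Richardson extrapolation on the trapezoidal column (denominator 4−1=3):
T(1,1) = (4·0.3232995 − 0.4920961) / 3 = 0.2670340
T(2,1) = (4·0.2733980 − 0.3232995) / 3 = 0.2567642
T(2,2) = 0.2567642 + (0.2567642 − 0.2670340)/15 = 0.2560795
(Column j=1 coincides with Simpson's rule on the same nodes.)

0.25608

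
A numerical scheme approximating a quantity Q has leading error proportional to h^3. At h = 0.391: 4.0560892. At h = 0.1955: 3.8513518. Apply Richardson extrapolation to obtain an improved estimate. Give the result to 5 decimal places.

3.82210

Extrapolated value = (8·A(h/2) − A(h)) / (8 − 1)
= (8·3.8513518 − 4.0560892) / 7
= 26.7547252 / 7 = 3.8221036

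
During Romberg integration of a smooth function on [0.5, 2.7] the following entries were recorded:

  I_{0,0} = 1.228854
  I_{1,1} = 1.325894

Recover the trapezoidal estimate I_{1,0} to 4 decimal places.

From I_{1,1} = (4·I_{1,0} − I_{0,0})/3, solve for I_{1,0}:
4·I_{1,0} = 3·1.325894 + 1.228854 = 5.206536
I_{1,0} = 1.301634

1.3016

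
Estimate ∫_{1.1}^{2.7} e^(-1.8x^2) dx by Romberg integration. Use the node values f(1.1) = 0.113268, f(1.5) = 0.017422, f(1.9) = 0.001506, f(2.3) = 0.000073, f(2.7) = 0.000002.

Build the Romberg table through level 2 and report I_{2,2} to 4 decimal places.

I_{0,0} (trapezoid, 1 panel, h=1.6000): 0.090616
I_{1,0} (trapezoid, 2 panels, h=0.8000): 0.046513
I_{2,0} (trapezoid, 4 panels, h=0.4000): 0.030254
I_{1,1} = 0.046513 + (0.046513 − 0.090616)/3 = 0.031812
I_{2,1} = 0.030254 + (0.030254 − 0.046513)/3 = 0.024834
I_{2,2} = 0.024834 + (0.024834 − 0.031812)/15 = 0.024369

0.0244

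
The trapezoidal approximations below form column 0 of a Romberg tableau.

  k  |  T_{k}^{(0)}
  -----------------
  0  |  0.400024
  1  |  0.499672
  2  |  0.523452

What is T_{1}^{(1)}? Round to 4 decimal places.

0.5329

Richardson extrapolation on the trapezoidal column (denominator 4−1=3):
T_{1}^{(1)} = (4·0.499672 − 0.400024) / 3 = 0.532888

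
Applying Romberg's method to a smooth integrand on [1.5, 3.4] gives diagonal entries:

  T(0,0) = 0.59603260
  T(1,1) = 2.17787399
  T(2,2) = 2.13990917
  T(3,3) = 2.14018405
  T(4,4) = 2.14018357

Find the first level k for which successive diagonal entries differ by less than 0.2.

k = 2

|T(1,1) − T(0,0)| = 1.58184139 ≥ 0.2
|T(2,2) − T(1,1)| = 0.03796482 < 0.2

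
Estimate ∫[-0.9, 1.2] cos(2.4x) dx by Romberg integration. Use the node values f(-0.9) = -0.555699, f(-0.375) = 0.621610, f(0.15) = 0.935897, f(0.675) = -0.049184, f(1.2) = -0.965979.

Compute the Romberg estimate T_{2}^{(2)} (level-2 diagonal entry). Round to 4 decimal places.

0.4409

T_{0}^{(0)} (trapezoid, 1 panel, h=2.1000): -1.597762
T_{1}^{(0)} (trapezoid, 2 panels, h=1.0500): 0.183811
T_{2}^{(0)} (trapezoid, 4 panels, h=0.5250): 0.392429
T_{1}^{(1)} = 0.183811 + (0.183811 − (-1.597762))/3 = 0.777669
T_{2}^{(1)} = 0.392429 + (0.392429 − 0.183811)/3 = 0.461968
T_{2}^{(2)} = 0.461968 + (0.461968 − 0.777669)/15 = 0.440921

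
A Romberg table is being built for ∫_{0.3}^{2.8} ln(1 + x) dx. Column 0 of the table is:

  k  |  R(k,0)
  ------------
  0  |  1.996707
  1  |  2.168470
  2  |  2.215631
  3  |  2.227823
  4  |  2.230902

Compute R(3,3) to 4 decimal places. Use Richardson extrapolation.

R(1,1) = 2.168470 + (2.168470 − 1.996707)/3 = 2.225724
R(2,1) = (4·2.215631 − 2.168470) / 3 = 2.231351
R(3,1) = (4·2.227823 − 2.215631) / 3 = 2.231887
R(2,2) = (16·2.231351 − 2.225724) / 15 = 2.231726
R(3,2) = 2.231887 + (2.231887 − 2.231351)/15 = 2.231923
R(3,3) = (64·2.231923 − 2.231726) / 63 = 2.231926
(Column j=1 coincides with Simpson's rule on the same nodes.)

2.2319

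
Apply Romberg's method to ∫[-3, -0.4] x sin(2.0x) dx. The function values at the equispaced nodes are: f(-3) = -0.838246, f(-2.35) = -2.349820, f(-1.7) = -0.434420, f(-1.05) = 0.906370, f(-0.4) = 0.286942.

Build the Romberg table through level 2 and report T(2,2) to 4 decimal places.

-1.5965

T(0,0) (trapezoid, 1 panel, h=2.6000): -0.716695
T(1,0) (trapezoid, 2 panels, h=1.3000): -0.923094
T(2,0) (trapezoid, 4 panels, h=0.6500): -1.399789
T(1,1) = -0.923094 + (-0.923094 − (-0.716695))/3 = -0.991894
T(2,1) = -1.399789 + (-1.399789 − (-0.923094))/3 = -1.558687
T(2,2) = -1.558687 + (-1.558687 − (-0.991894))/15 = -1.596473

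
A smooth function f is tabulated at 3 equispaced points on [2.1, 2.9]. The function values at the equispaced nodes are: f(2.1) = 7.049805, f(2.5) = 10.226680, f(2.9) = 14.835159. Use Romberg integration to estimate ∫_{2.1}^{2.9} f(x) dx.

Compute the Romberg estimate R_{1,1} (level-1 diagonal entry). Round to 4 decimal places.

8.3722

R_{0,0} (trapezoid, 1 panel, h=0.8000): 8.753986
R_{1,0} (trapezoid, 2 panels, h=0.4000): 8.467665
R_{1,1} = 8.467665 + (8.467665 − 8.753986)/3 = 8.372225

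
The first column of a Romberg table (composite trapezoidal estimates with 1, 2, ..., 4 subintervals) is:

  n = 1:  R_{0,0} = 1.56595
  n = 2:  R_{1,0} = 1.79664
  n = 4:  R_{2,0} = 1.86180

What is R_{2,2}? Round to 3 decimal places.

Richardson extrapolation on the trapezoidal column (denominator 4−1=3):
R_{1,1} = (4·1.79664 − 1.56595) / 3 = 1.87354
R_{2,1} = 1.86180 + (1.86180 − 1.79664)/3 = 1.88352
R_{2,2} = 1.88352 + (1.88352 − 1.87354)/15 = 1.88419

1.884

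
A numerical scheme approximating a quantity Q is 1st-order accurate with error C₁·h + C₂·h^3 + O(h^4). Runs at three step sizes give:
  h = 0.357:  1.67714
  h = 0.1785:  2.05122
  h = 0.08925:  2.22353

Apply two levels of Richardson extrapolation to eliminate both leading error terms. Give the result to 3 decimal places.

First eliminate the h term (factor 2^1 = 2):
  B₁ = (2·2.05122 − 1.67714)/1 = 2.42530
  B₂ = (2·2.22353 − 2.05122)/1 = 2.39584
Then eliminate the h^3 term (factor 2^3 = 8):
  (8·2.39584 − 2.42530)/7 = 2.39163

2.392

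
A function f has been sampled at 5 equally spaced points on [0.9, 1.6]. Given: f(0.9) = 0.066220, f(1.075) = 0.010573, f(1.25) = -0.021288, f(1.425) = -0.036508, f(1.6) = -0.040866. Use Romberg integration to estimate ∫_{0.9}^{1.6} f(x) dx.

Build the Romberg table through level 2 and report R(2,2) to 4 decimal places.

R(0,0) (trapezoid, 1 panel, h=0.7000): 0.008874
R(1,0) (trapezoid, 2 panels, h=0.3500): -0.003014
R(2,0) (trapezoid, 4 panels, h=0.1750): -0.006046
R(1,1) = -0.003014 + (-0.003014 − 0.008874)/3 = -0.006977
R(2,1) = -0.006046 + (-0.006046 − (-0.003014))/3 = -0.007057
R(2,2) = -0.007057 + (-0.007057 − (-0.006977))/15 = -0.007062

-0.0071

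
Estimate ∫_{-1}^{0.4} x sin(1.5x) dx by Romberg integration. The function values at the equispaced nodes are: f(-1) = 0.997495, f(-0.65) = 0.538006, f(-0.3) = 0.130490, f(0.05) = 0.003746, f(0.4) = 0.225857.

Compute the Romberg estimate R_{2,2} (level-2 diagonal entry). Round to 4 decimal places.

R_{0,0} (trapezoid, 1 panel, h=1.4000): 0.856346
R_{1,0} (trapezoid, 2 panels, h=0.7000): 0.519516
R_{2,0} (trapezoid, 4 panels, h=0.3500): 0.449371
R_{1,1} = 0.519516 + (0.519516 − 0.856346)/3 = 0.407239
R_{2,1} = 0.449371 + (0.449371 − 0.519516)/3 = 0.425989
R_{2,2} = 0.425989 + (0.425989 − 0.407239)/15 = 0.427239

0.4272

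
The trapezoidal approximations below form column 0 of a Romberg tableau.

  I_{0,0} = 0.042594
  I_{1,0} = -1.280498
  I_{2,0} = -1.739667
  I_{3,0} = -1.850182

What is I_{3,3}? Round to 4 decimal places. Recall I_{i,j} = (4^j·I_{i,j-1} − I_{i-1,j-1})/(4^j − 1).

-1.8864

I_{1,1} = -1.280498 + (-1.280498 − 0.042594)/3 = -1.721529
I_{2,1} = -1.739667 + (-1.739667 − (-1.280498))/3 = -1.892723
I_{3,1} = -1.850182 + (-1.850182 − (-1.739667))/3 = -1.887020
I_{2,2} = (16·(-1.892723) − (-1.721529)) / 15 = -1.904136
I_{3,2} = -1.887020 + (-1.887020 − (-1.892723))/15 = -1.886640
I_{3,3} = -1.886640 + (-1.886640 − (-1.904136))/63 = -1.886362
(Column j=1 coincides with Simpson's rule on the same nodes.)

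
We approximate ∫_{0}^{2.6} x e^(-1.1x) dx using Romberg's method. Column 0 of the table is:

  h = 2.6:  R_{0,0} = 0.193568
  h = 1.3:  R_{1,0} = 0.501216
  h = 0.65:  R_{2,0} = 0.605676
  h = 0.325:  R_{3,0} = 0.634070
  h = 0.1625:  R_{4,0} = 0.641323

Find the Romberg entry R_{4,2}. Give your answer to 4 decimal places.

Richardson extrapolation on the trapezoidal column (denominator 4−1=3):
R_{3,1} = 0.634070 + (0.634070 − 0.605676)/3 = 0.643535
R_{4,1} = 0.641323 + (0.641323 − 0.634070)/3 = 0.643741
R_{4,2} = (16·0.643741 − 0.643535) / 15 = 0.643755

0.6438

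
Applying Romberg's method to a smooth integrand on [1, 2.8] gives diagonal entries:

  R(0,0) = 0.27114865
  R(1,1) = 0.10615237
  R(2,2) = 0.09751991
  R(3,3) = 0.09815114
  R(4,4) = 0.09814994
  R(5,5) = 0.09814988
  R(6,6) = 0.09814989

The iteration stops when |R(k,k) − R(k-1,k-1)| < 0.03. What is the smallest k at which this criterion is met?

k = 2

|R(1,1) − R(0,0)| = 0.16499628 ≥ 0.03
|R(2,2) − R(1,1)| = 0.00863246 < 0.03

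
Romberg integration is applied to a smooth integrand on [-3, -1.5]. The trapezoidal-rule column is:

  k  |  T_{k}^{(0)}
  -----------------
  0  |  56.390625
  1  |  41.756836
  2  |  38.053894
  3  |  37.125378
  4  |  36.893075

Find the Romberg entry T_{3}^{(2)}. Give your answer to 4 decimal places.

36.8156

Richardson extrapolation on the trapezoidal column (denominator 4−1=3):
T_{2}^{(1)} = (4·38.053894 − 41.756836) / 3 = 36.819580
T_{3}^{(1)} = (4·37.125378 − 38.053894) / 3 = 36.815873
T_{3}^{(2)} = (16·36.815873 − 36.819580) / 15 = 36.815626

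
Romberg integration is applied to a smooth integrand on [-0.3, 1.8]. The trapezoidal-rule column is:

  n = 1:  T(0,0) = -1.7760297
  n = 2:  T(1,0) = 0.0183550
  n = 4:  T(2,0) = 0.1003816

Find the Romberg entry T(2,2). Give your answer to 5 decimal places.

T(1,1) = (4·0.0183550 − (-1.7760297)) / 3 = 0.6164832
T(2,1) = (4·0.1003816 − 0.0183550) / 3 = 0.1277238
T(2,2) = (16·0.1277238 − 0.6164832) / 15 = 0.0951398

0.09514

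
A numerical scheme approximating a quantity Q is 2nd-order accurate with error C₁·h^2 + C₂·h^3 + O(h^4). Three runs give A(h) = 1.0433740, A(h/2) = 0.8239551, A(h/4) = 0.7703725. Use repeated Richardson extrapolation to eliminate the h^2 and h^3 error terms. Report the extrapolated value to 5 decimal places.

0.75275

First eliminate the h^2 term (factor 2^2 = 4):
  B₁ = (4·0.8239551 − 1.0433740)/3 = 0.7508155
  B₂ = (4·0.7703725 − 0.8239551)/3 = 0.7525116
Then eliminate the h^3 term (factor 2^3 = 8):
  (8·0.7525116 − 0.7508155)/7 = 0.7527539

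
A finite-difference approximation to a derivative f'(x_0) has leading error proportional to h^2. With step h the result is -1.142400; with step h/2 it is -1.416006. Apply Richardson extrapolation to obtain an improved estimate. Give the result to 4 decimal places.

-1.5072

The leading error scales as h^2; refining by a factor of 2 reduces it by 2^2 = 4.
Extrapolated value = (4·A(h/2) − A(h)) / (4 − 1)
= (4·(-1.416006) − (-1.142400)) / 3
= -4.521624 / 3 = -1.507208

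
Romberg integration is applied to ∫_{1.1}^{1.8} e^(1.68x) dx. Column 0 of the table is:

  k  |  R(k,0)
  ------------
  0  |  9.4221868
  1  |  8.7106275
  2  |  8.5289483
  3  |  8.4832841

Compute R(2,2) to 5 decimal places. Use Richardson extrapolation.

8.46805

Richardson extrapolation on the trapezoidal column (denominator 4−1=3):
R(1,1) = 8.7106275 + (8.7106275 − 9.4221868)/3 = 8.4734411
R(2,1) = 8.5289483 + (8.5289483 − 8.7106275)/3 = 8.4683886
R(2,2) = (16·8.4683886 − 8.4734411) / 15 = 8.4680518
(Column j=1 coincides with Simpson's rule on the same nodes.)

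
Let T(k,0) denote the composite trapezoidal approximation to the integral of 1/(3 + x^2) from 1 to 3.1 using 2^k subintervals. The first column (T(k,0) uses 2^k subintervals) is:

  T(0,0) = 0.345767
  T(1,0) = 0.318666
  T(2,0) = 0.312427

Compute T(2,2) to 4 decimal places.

0.3104

T(1,1) = (4·0.318666 − 0.345767) / 3 = 0.309632
T(2,1) = (4·0.312427 − 0.318666) / 3 = 0.310347
T(2,2) = (16·0.310347 − 0.309632) / 15 = 0.310395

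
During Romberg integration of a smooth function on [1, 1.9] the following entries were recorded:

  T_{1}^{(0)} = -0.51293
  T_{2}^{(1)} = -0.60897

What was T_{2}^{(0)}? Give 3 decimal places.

-0.585

From T_{2}^{(1)} = (4·T_{2}^{(0)} − T_{1}^{(0)})/3, solve for T_{2}^{(0)}:
4·T_{2}^{(0)} = 3·(-0.60897) + (-0.51293) = -2.33984
T_{2}^{(0)} = -0.58496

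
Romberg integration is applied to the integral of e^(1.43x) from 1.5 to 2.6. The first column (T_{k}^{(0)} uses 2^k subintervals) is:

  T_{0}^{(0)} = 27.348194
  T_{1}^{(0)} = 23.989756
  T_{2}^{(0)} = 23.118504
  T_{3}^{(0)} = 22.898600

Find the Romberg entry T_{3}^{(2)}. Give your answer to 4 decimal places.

Richardson extrapolation on the trapezoidal column (denominator 4−1=3):
T_{2}^{(1)} = 23.118504 + (23.118504 − 23.989756)/3 = 22.828087
T_{3}^{(1)} = 22.898600 + (22.898600 − 23.118504)/3 = 22.825299
T_{3}^{(2)} = (16·22.825299 − 22.828087) / 15 = 22.825113

22.8251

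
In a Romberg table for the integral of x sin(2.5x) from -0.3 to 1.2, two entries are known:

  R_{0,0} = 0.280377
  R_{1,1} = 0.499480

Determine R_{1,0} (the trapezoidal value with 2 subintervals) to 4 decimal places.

0.4447

From R_{1,1} = (4·R_{1,0} − R_{0,0})/3, solve for R_{1,0}:
4·R_{1,0} = 3·0.499480 + 0.280377 = 1.778817
R_{1,0} = 0.444704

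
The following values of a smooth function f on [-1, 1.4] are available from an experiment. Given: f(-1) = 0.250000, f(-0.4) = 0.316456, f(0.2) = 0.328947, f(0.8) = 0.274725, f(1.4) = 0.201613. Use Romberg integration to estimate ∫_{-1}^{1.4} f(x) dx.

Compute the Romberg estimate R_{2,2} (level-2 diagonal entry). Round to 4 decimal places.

R_{0,0} (trapezoid, 1 panel, h=2.4000): 0.541936
R_{1,0} (trapezoid, 2 panels, h=1.2000): 0.665704
R_{2,0} (trapezoid, 4 panels, h=0.6000): 0.687561
R_{1,1} = 0.665704 + (0.665704 − 0.541936)/3 = 0.706960
R_{2,1} = 0.687561 + (0.687561 − 0.665704)/3 = 0.694847
R_{2,2} = 0.694847 + (0.694847 − 0.706960)/15 = 0.694039

0.6940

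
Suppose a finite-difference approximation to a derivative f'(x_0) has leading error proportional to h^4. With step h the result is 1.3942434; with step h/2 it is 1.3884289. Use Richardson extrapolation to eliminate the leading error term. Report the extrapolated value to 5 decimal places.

The leading error scales as h^4; refining by a factor of 2 reduces it by 2^4 = 16.
Extrapolated value = (16·A(h/2) − A(h)) / (16 − 1)
= (16·1.3884289 − 1.3942434) / 15
= 20.8206190 / 15 = 1.3880413

1.38804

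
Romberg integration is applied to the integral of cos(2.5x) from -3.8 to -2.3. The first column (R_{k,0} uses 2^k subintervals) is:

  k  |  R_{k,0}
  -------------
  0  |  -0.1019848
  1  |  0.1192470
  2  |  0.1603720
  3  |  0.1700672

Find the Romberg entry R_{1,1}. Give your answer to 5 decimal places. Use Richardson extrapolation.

Richardson extrapolation on the trapezoidal column (denominator 4−1=3):
R_{1,1} = 0.1192470 + (0.1192470 − (-0.1019848))/3 = 0.1929909

0.19299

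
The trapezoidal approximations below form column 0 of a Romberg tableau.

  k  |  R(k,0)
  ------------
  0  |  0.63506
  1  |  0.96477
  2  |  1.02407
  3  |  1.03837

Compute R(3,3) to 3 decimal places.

1.043

R(1,1) = 0.96477 + (0.96477 − 0.63506)/3 = 1.07467
R(2,1) = 1.02407 + (1.02407 − 0.96477)/3 = 1.04384
R(3,1) = 1.03837 + (1.03837 − 1.02407)/3 = 1.04314
R(2,2) = (16·1.04384 − 1.07467) / 15 = 1.04178
R(3,2) = 1.04314 + (1.04314 − 1.04384)/15 = 1.04309
R(3,3) = (64·1.04309 − 1.04178) / 63 = 1.04311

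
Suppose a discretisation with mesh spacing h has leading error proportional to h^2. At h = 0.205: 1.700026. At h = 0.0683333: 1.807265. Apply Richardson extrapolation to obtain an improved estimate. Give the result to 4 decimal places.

Extrapolated value = (9·A(h/3) − A(h)) / (9 − 1)
= (9·1.807265 − 1.700026) / 8
= 14.565359 / 8 = 1.820670

1.8207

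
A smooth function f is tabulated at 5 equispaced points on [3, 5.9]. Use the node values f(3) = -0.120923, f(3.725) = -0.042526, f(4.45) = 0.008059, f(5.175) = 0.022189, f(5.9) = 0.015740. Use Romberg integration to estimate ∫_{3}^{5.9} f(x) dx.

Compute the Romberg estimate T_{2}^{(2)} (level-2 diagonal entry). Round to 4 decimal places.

T_{0}^{(0)} (trapezoid, 1 panel, h=2.9000): -0.152515
T_{1}^{(0)} (trapezoid, 2 panels, h=1.4500): -0.064572
T_{2}^{(0)} (trapezoid, 4 panels, h=0.7250): -0.047030
T_{1}^{(1)} = -0.064572 + (-0.064572 − (-0.152515))/3 = -0.035258
T_{2}^{(1)} = -0.047030 + (-0.047030 − (-0.064572))/3 = -0.041183
T_{2}^{(2)} = -0.041183 + (-0.041183 − (-0.035258))/15 = -0.041578

-0.0416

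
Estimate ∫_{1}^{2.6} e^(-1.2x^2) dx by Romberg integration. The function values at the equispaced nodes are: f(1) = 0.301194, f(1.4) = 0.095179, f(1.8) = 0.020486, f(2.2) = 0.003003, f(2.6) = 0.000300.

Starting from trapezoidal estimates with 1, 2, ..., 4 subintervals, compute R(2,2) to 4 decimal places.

0.0977

R(0,0) (trapezoid, 1 panel, h=1.6000): 0.241195
R(1,0) (trapezoid, 2 panels, h=0.8000): 0.136986
R(2,0) (trapezoid, 4 panels, h=0.4000): 0.107766
R(1,1) = 0.136986 + (0.136986 − 0.241195)/3 = 0.102250
R(2,1) = 0.107766 + (0.107766 − 0.136986)/3 = 0.098026
R(2,2) = 0.098026 + (0.098026 − 0.102250)/15 = 0.097744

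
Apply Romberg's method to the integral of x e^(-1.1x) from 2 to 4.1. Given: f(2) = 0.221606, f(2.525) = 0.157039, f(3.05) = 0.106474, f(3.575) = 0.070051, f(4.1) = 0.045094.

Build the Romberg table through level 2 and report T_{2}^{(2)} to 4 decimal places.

0.2429

T_{0}^{(0)} (trapezoid, 1 panel, h=2.1000): 0.280035
T_{1}^{(0)} (trapezoid, 2 panels, h=1.0500): 0.251815
T_{2}^{(0)} (trapezoid, 4 panels, h=0.5250): 0.245130
T_{1}^{(1)} = 0.251815 + (0.251815 − 0.280035)/3 = 0.242408
T_{2}^{(1)} = 0.245130 + (0.245130 − 0.251815)/3 = 0.242902
T_{2}^{(2)} = 0.242902 + (0.242902 − 0.242408)/15 = 0.242935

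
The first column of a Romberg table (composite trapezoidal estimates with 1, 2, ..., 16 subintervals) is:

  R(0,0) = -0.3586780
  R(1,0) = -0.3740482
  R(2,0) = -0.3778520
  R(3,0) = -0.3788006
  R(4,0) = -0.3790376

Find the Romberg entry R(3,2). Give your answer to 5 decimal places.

Richardson extrapolation on the trapezoidal column (denominator 4−1=3):
R(2,1) = (4·(-0.3778520) − (-0.3740482)) / 3 = -0.3791199
R(3,1) = -0.3788006 + (-0.3788006 − (-0.3778520))/3 = -0.3791168
R(3,2) = (16·(-0.3791168) − (-0.3791199)) / 15 = -0.3791166
(Column j=1 coincides with Simpson's rule on the same nodes.)

-0.37912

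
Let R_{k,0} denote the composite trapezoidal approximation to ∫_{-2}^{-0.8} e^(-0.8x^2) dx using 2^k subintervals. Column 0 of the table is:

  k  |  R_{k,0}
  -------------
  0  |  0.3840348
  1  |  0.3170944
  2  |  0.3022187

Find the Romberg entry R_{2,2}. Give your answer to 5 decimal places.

R_{1,1} = 0.3170944 + (0.3170944 − 0.3840348)/3 = 0.2947809
R_{2,1} = 0.3022187 + (0.3022187 − 0.3170944)/3 = 0.2972601
R_{2,2} = (16·0.2972601 − 0.2947809) / 15 = 0.2974254
(Column j=1 coincides with Simpson's rule on the same nodes.)

0.29743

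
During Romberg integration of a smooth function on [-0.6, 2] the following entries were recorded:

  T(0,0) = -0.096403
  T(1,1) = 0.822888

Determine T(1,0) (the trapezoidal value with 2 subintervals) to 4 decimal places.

0.5931

From T(1,1) = (4·T(1,0) − T(0,0))/3, solve for T(1,0):
4·T(1,0) = 3·0.822888 + (-0.096403) = 2.372261
T(1,0) = 0.593065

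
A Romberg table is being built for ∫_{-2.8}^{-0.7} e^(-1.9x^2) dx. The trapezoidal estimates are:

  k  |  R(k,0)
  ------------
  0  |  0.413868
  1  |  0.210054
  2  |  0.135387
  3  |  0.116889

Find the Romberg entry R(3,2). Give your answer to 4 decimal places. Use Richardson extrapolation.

0.1107

R(2,1) = (4·0.135387 − 0.210054) / 3 = 0.110498
R(3,1) = (4·0.116889 − 0.135387) / 3 = 0.110723
R(3,2) = 0.110723 + (0.110723 − 0.110498)/15 = 0.110738
(Column j=1 coincides with Simpson's rule on the same nodes.)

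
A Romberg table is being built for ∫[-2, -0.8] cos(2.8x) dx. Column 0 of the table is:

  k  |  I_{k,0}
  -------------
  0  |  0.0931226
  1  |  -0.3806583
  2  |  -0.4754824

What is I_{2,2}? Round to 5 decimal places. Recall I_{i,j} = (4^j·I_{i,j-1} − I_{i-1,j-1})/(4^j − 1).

-0.50499

I_{1,1} = -0.3806583 + (-0.3806583 − 0.0931226)/3 = -0.5385853
I_{2,1} = (4·(-0.4754824) − (-0.3806583)) / 3 = -0.5070904
I_{2,2} = (16·(-0.5070904) − (-0.5385853)) / 15 = -0.5049907
(Column j=1 coincides with Simpson's rule on the same nodes.)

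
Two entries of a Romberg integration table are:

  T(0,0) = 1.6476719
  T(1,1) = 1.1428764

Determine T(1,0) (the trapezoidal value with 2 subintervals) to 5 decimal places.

1.26908

From T(1,1) = (4·T(1,0) − T(0,0))/3, solve for T(1,0):
4·T(1,0) = 3·1.1428764 + 1.6476719 = 5.0763011
T(1,0) = 1.2690753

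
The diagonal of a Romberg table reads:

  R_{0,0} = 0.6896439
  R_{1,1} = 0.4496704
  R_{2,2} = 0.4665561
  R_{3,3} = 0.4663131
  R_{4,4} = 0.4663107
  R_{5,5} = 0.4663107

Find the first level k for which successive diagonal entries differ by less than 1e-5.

k = 4

|R_{1,1} − R_{0,0}| = 0.2399735 ≥ 1e-5
|R_{2,2} − R_{1,1}| = 0.0168857 ≥ 1e-5
|R_{3,3} − R_{2,2}| = 0.0002430 ≥ 1e-5
|R_{4,4} − R_{3,3}| = 0.0000024 < 1e-5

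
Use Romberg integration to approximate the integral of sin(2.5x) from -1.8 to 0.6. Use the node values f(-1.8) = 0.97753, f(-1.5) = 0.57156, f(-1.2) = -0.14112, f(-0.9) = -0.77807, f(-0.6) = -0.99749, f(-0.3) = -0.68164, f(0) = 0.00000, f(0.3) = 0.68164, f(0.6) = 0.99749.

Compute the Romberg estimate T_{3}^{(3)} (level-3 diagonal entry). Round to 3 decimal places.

T_{0}^{(0)} (trapezoid, 1 panel, h=2.4000): 2.37002
T_{1}^{(0)} (trapezoid, 2 panels, h=1.2000): -0.01198
T_{2}^{(0)} (trapezoid, 4 panels, h=0.6000): -0.09066
T_{3}^{(0)} (trapezoid, 8 panels, h=0.3000): -0.10728
T_{1}^{(1)} = -0.01198 + (-0.01198 − 2.37002)/3 = -0.80598
T_{2}^{(1)} = -0.09066 + (-0.09066 − (-0.01198))/3 = -0.11689
T_{3}^{(1)} = -0.10728 + (-0.10728 − (-0.09066))/3 = -0.11282
T_{2}^{(2)} = -0.11689 + (-0.11689 − (-0.80598))/15 = -0.07095
T_{3}^{(2)} = -0.11282 + (-0.11282 − (-0.11689))/15 = -0.11255
T_{3}^{(3)} = -0.11255 + (-0.11255 − (-0.07095))/63 = -0.11321

-0.113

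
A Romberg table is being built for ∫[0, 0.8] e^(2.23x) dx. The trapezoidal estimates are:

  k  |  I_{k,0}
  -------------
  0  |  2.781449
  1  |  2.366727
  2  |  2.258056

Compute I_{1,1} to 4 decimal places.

Richardson extrapolation on the trapezoidal column (denominator 4−1=3):
I_{1,1} = (4·2.366727 − 2.781449) / 3 = 2.228486

2.2285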